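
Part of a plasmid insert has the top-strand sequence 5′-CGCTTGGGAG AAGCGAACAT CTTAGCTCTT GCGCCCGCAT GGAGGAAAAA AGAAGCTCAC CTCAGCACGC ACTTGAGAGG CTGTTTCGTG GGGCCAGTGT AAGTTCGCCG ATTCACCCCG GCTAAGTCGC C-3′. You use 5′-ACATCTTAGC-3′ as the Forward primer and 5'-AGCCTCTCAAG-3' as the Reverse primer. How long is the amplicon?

66 bp

Forward primer ACATCTTAGC is found on the top strand at positions 17–26.
The reverse primer's reverse complement is CTTGAGAGGCT, which matches the template at positions 72–82.
Amplicon spans positions 17–82: 66 bp.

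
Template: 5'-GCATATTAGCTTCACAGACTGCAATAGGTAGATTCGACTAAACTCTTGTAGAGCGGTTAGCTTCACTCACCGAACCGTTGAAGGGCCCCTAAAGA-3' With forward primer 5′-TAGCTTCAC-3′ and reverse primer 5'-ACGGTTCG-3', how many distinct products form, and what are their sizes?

The forward primer TAGCTTCAC matches the top strand at positions 7–15, 58–66.
The reverse primer's reverse complement is CGAACCGT, matching at positions 71–78.
Each forward site pairs with the reverse site to give a product ending at position 78: sizes 72, 21 bp.

Two products: 72 bp, 21 bp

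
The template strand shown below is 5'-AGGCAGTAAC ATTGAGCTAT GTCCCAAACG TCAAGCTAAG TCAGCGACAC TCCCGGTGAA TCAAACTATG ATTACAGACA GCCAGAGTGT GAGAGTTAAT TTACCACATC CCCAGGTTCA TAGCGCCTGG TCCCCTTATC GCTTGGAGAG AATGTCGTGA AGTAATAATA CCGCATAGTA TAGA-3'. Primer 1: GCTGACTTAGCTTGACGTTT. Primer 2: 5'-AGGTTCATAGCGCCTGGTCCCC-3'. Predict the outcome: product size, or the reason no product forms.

Primer 1 (GCTGACTTAGCTTGACGTTT) has reverse complement AAACGTCAAGCTAAGTCAGC, which matches the top strand at positions 26–45; primer 1 anneals to the top strand there with its 3' end pointing upstream toward position 26.
Primer 2 (AGGTTCATAGCGCCTGGTCCCC) matches the top strand directly at positions 114–135; it anneals to the bottom strand with its 3' end pointing downstream toward position 135.
The 3' ends diverge (primer 1 extends toward position 1, primer 2 toward position 184), so the primers never converge on a shared product.

No product — the primers' 3' ends point away from each other.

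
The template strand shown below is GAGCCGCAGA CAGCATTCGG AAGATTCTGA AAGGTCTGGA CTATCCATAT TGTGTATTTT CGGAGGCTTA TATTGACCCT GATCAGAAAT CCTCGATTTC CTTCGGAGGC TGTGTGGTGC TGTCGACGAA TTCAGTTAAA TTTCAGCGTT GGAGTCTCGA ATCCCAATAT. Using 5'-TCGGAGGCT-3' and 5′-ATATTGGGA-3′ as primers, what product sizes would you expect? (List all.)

The forward primer TCGGAGGCT matches the top strand at positions 60–68, 103–111.
The reverse primer's reverse complement is TCCCAATAT, matching at positions 162–170.
Each forward site pairs with the reverse site to give a product ending at position 170: sizes 111, 68 bp.

111 bp, 68 bp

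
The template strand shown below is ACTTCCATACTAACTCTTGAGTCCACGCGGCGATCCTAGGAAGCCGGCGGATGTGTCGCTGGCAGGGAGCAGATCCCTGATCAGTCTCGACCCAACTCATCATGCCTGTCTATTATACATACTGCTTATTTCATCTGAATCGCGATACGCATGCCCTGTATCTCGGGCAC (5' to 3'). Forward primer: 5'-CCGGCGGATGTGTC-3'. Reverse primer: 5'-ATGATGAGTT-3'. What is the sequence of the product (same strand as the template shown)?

The forward primer matches the template at positions 44–57.
The reverse primer's reverse complement is AACTCATCAT, which matches the template at positions 94–103.
The product is the template from position 44 through 103 (60 bp).

5'-CCGGCGGATGTGTCGCTGGCAGGGAGCAGATCCCTGATCAGTCTCGACCCAACTCATCAT-3'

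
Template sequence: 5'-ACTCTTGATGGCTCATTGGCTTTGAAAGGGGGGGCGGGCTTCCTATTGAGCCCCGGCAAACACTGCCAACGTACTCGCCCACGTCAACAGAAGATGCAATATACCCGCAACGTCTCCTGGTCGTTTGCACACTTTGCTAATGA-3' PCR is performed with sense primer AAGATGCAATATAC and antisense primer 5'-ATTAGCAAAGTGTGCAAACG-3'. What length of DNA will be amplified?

Forward primer AAGATGCAATATAC is found on the top strand at positions 91–104.
Reverse complement of the reverse primer: CGTTTGCACACTTTGCTAAT. This occurs on the top strand at positions 122–141.
Product length = (reverse-primer end) − (forward-primer start) + 1 = 141 − 91 + 1 = 51 bp.

51 bp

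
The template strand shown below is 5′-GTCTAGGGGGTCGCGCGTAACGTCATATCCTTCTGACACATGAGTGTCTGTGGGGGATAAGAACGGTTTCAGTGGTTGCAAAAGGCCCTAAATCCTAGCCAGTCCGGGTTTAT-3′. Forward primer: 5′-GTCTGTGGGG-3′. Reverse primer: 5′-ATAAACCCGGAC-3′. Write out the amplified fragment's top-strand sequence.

5'-GTCTGTGGGGGATAAGAACGGTTTCAGTGGTTGCAAAAGGCCCTAAATCCTAGCCAGTCCGGGTTTAT-3'

The forward primer matches the template at positions 46–55.
Reverse complement of the reverse primer: GTCCGGGTTTAT. This occurs on the top strand at positions 102–113.
The product is the template from position 46 through 113 (68 bp).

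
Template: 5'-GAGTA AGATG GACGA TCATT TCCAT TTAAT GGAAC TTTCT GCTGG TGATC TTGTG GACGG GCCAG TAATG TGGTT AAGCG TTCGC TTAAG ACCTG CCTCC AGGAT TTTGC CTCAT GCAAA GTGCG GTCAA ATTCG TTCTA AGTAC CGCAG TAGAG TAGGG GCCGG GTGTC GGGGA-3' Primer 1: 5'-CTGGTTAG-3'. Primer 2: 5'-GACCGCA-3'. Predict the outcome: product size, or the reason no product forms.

Primer 1 (CTGGTTAG) does not match the top strand, and its reverse complement CTAACCAG does not match either.
With no annealing site for primer 1, no amplification occurs.

No product — primer 1 has no binding site in the template.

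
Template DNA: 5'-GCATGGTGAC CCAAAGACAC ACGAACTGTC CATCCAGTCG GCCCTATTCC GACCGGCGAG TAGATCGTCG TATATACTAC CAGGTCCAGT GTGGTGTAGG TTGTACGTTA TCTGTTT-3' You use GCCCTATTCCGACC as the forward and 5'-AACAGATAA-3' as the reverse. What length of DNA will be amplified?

76 bp

Scanning the template, GCCCTATTCCGACC occurs at positions 41–54; this primer anneals to the bottom strand there with its 3' end pointing downstream.
Taking the reverse complement of AACAGATAA gives TTATCTGTT, found at positions 108–116 on the template; the primer anneals here to the top strand with its 3' end pointing upstream.
The product runs from position 41 to position 116, so its length is 116 − 41 + 1 = 76 bp.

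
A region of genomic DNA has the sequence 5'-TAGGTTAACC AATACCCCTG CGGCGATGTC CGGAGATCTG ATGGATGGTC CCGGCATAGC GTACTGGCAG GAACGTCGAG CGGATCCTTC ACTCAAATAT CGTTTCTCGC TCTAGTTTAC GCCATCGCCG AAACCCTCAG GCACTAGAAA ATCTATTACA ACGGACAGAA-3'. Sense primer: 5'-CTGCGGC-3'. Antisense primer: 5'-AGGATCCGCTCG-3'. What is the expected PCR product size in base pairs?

The forward primer matches the template at positions 18–24.
Taking the reverse complement of AGGATCCGCTCG gives CGAGCGGATCCT, found at positions 77–88 on the template; the primer anneals here to the top strand with its 3' end pointing upstream.
Product length = (reverse-primer end) − (forward-primer start) + 1 = 88 − 18 + 1 = 71 bp.

71 bp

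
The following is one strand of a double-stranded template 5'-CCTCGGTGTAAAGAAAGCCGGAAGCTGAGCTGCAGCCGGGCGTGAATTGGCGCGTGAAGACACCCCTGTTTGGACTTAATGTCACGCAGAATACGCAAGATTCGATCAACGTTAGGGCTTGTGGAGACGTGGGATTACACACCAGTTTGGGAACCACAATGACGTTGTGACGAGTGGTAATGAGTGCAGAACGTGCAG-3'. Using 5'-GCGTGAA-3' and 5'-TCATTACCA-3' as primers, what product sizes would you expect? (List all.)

144 bp, 132 bp

The forward primer GCGTGAA matches the top strand at positions 40–46, 52–58.
The reverse primer's reverse complement is TGGTAATGA, matching at positions 175–183.
Each forward site pairs with the reverse site to give a product ending at position 183: sizes 144, 132 bp.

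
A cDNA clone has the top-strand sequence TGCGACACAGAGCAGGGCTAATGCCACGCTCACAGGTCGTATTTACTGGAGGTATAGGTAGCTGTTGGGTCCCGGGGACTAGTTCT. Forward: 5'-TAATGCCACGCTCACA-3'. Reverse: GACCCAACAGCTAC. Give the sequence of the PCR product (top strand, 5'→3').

The forward primer matches the template at positions 19–34.
The reverse primer's reverse complement is GTAGCTGTTGGGTC, which matches the template at positions 58–71.
The product is the template from position 19 through 71 (53 bp).

5'-TAATGCCACGCTCACAGGTCGTATTTACTGGAGGTATAGGTAGCTGTTGGGTC-3'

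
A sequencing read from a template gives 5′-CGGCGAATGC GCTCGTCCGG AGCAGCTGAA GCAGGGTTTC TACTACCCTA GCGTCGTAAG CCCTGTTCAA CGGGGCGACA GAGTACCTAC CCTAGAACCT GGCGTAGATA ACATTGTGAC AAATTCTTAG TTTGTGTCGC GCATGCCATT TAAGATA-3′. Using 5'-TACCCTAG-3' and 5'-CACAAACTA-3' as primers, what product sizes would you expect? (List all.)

93 bp, 49 bp

The forward primer TACCCTAG matches the top strand at positions 44–51, 88–95.
The reverse primer's reverse complement is TAGTTTGTG, matching at positions 128–136.
Each forward site pairs with the reverse site to give a product ending at position 136: sizes 93, 49 bp.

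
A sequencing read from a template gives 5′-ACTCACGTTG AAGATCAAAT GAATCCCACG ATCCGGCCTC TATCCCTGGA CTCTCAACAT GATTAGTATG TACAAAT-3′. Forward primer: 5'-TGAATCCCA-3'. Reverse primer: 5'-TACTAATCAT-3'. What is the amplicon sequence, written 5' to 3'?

Forward primer TGAATCCCA is found on the top strand at positions 20–28.
The reverse primer's reverse complement is ATGATTAGTA, which matches the template at positions 59–68.
The product is the template from position 20 through 68 (49 bp).

5'-TGAATCCCACGATCCGGCCTCTATCCCTGGACTCTCAACATGATTAGTA-3'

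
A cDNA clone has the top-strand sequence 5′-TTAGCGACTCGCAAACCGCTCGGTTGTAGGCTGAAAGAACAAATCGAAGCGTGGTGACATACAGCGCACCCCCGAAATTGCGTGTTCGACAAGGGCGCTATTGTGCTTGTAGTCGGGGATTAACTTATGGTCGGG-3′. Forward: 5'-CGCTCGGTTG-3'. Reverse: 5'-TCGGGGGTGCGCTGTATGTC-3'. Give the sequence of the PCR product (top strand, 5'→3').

Scanning the template, CGCTCGGTTG occurs at positions 17–26; this primer anneals to the bottom strand there with its 3' end pointing downstream.
The reverse primer's reverse complement is GACATACAGCGCACCCCCGA, which matches the template at positions 56–75.
The product is the template from position 17 through 75 (59 bp).

5'-CGCTCGGTTGTAGGCTGAAAGAACAAATCGAAGCGTGGTGACATACAGCGCACCCCCGA-3'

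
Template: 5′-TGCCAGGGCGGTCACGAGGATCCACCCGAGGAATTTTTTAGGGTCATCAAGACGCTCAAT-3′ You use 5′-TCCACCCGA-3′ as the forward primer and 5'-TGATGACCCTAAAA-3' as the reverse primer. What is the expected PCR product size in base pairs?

29 bp

Forward primer TCCACCCGA is found on the top strand at positions 21–29.
Reverse complement of the reverse primer: TTTTAGGGTCATCA. This occurs on the top strand at positions 36–49.
Amplicon spans positions 21–49: 29 bp.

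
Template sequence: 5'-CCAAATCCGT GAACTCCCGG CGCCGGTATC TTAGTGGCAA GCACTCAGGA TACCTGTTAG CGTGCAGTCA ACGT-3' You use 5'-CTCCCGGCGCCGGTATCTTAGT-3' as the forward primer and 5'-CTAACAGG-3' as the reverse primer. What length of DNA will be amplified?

Forward primer CTCCCGGCGCCGGTATCTTAGT is found on the top strand at positions 14–35.
Taking the reverse complement of CTAACAGG gives CCTGTTAG, found at positions 53–60 on the template; the primer anneals here to the top strand with its 3' end pointing upstream.
Product length = (reverse-primer end) − (forward-primer start) + 1 = 60 − 14 + 1 = 47 bp.

47 bp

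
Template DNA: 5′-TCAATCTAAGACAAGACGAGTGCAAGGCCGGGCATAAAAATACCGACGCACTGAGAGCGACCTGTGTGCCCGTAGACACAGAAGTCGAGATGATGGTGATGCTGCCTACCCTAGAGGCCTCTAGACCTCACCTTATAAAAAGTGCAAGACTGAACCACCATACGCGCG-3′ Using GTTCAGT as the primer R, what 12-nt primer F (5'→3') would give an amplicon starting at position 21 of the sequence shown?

The reverse primer's reverse complement ACTGAAC matches the template at positions 149–155; the product starts at position 21.
The forward primer is identical to the top strand over positions 21–32: TGCAAGGCCGGG.

5'-TGCAAGGCCGGG-3'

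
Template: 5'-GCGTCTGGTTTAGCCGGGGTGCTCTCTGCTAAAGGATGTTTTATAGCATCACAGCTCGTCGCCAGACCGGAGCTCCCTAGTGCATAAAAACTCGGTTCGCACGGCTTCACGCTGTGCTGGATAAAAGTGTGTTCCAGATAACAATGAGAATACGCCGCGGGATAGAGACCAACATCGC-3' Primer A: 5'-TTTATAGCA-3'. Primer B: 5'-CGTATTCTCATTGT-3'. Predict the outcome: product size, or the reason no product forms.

Yes — a 115 bp product.

Primer A (TTTATAGCA) matches the top strand at positions 40–48; it acts as a forward primer.
Primer B's reverse complement is ACAATGAGAATACG, matching the top strand at positions 141–154; it acts as a reverse primer.
The 3' ends face each other across positions 40–154, giving a 115 bp product.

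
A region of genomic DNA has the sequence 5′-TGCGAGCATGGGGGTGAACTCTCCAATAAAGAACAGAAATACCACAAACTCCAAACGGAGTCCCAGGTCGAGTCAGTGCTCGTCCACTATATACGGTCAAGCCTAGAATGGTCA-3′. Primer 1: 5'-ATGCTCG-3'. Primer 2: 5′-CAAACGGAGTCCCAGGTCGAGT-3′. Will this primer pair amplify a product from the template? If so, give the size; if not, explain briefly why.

No product — the primers' 3' ends point away from each other.

Primer 1 (ATGCTCG) has reverse complement CGAGCAT, which matches the top strand at positions 3–9; primer 1 anneals to the top strand there with its 3' end pointing upstream toward position 3.
Primer 2 (CAAACGGAGTCCCAGGTCGAGT) matches the top strand directly at positions 52–73; it anneals to the bottom strand with its 3' end pointing downstream toward position 73.
The 3' ends diverge (primer 1 extends toward position 1, primer 2 toward position 114), so the primers never converge on a shared product.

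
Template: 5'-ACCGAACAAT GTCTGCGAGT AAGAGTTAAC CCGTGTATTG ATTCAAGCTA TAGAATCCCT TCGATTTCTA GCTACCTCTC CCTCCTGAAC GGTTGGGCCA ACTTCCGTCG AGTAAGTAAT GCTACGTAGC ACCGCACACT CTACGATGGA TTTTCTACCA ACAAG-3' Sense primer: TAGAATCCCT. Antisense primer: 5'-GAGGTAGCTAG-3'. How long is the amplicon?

Scanning the template, TAGAATCCCT occurs at positions 51–60; this primer anneals to the bottom strand there with its 3' end pointing downstream.
The reverse primer's reverse complement is CTAGCTACCTC, which matches the template at positions 68–78.
Amplicon spans positions 51–78: 28 bp.

28 bp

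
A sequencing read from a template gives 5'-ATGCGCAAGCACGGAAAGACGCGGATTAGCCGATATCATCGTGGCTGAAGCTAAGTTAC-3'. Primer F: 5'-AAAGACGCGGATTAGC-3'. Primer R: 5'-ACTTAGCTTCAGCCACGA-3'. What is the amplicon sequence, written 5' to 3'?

Forward primer AAAGACGCGGATTAGC is found on the top strand at positions 15–30.
Reverse complement of the reverse primer: TCGTGGCTGAAGCTAAGT. This occurs on the top strand at positions 39–56.
The product is the template from position 15 through 56 (42 bp).

5'-AAAGACGCGGATTAGCCGATATCATCGTGGCTGAAGCTAAGT-3'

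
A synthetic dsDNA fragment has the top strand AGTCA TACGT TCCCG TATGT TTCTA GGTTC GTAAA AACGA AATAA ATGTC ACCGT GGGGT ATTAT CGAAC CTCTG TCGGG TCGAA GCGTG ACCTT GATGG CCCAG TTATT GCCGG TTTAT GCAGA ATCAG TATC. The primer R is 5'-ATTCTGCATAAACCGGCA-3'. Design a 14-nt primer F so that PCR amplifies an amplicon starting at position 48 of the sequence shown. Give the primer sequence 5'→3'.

The reverse primer's reverse complement TGCCGGTTTATGCAGAAT matches the template at positions 110–127; the product starts at position 48.
The forward primer is identical to the top strand over positions 48–61: GTCACCGTGGGGTA.

5'-GTCACCGTGGGGTA-3'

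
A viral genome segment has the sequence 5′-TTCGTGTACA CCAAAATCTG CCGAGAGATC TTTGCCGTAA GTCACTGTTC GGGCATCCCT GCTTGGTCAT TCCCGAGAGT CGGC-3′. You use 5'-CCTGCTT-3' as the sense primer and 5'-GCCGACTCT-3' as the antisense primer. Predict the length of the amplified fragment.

27 bp

Scanning the template, CCTGCTT occurs at positions 58–64; this primer anneals to the bottom strand there with its 3' end pointing downstream.
Taking the reverse complement of GCCGACTCT gives AGAGTCGGC, found at positions 76–84 on the template; the primer anneals here to the top strand with its 3' end pointing upstream.
Product length = (reverse-primer end) − (forward-primer start) + 1 = 84 − 58 + 1 = 27 bp.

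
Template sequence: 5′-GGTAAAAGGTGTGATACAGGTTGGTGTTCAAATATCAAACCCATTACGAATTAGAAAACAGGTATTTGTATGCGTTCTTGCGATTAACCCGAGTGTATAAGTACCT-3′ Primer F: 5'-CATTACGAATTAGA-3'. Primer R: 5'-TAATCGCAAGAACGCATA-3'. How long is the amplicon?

The forward primer matches the template at positions 42–55.
Reverse complement of the reverse primer: TATGCGTTCTTGCGATTA. This occurs on the top strand at positions 69–86.
Product length = (reverse-primer end) − (forward-primer start) + 1 = 86 − 42 + 1 = 45 bp.

45 bp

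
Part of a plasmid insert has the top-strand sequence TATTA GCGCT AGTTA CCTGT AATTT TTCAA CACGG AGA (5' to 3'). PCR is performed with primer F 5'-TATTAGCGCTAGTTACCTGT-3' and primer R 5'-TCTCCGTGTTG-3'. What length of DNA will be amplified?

The forward primer matches the template at positions 1–20.
Reverse complement of the reverse primer: CAACACGGAGA. This occurs on the top strand at positions 28–38.
Product length = (reverse-primer end) − (forward-primer start) + 1 = 38 − 1 + 1 = 38 bp.

38 bp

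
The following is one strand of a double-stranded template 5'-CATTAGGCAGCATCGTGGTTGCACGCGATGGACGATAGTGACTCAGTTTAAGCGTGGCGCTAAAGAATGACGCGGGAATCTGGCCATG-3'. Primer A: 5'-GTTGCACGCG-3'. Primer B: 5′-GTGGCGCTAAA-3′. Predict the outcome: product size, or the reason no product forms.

Primer A (GTTGCACGCG) matches the top strand at positions 18–27 (3' end points downstream).
Primer B (GTGGCGCTAAA) also matches the top strand directly, at positions 54–64 — its reverse complement TTTAGCGCCAC is not present.
Both primers anneal to the bottom strand with 3' ends pointing the same way, so neither can prime synthesis back toward the other.

No product — both primers anneal to the same strand and extend in the same direction.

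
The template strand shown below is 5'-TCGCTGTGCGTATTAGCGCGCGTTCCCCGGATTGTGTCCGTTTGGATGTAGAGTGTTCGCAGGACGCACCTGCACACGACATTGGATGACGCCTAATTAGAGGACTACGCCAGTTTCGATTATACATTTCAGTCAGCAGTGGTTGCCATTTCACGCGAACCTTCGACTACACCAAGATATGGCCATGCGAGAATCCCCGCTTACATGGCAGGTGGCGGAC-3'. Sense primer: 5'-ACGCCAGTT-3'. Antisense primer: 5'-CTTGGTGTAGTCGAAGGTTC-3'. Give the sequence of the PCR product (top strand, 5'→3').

The forward primer matches the template at positions 107–115.
Taking the reverse complement of CTTGGTGTAGTCGAAGGTTC gives GAACCTTCGACTACACCAAG, found at positions 157–176 on the template; the primer anneals here to the top strand with its 3' end pointing upstream.
The product is the template from position 107 through 176 (70 bp).

5'-ACGCCAGTTTCGATTATACATTTCAGTCAGCAGTGGTTGCCATTTCACGCGAACCTTCGACTACACCAAG-3'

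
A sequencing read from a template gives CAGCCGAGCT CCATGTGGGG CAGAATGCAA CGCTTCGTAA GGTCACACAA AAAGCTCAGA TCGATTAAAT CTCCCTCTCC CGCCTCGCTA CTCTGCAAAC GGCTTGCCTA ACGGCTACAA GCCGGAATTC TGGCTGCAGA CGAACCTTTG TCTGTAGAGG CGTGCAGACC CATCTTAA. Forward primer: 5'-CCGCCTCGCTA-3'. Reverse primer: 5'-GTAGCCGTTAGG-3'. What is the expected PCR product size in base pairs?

Forward primer CCGCCTCGCTA is found on the top strand at positions 80–90.
The reverse primer's reverse complement is CCTAACGGCTAC, which matches the template at positions 107–118.
The product runs from position 80 to position 118, so its length is 118 − 80 + 1 = 39 bp.

39 bp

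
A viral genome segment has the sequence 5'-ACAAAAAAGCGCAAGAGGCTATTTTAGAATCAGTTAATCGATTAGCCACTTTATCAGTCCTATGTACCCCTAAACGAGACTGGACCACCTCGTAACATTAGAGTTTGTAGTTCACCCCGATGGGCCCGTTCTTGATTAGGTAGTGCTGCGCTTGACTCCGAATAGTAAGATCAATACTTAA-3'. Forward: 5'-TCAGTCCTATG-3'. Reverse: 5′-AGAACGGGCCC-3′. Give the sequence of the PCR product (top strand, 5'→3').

Forward primer TCAGTCCTATG is found on the top strand at positions 54–64.
The reverse primer's reverse complement is GGGCCCGTTCT, which matches the template at positions 122–132.
The product is the template from position 54 through 132 (79 bp).

5'-TCAGTCCTATGTACCCCTAAACGAGACTGGACCACCTCGTAACATTAGAGTTTGTAGTTCACCCCGATGGGCCCGTTCT-3'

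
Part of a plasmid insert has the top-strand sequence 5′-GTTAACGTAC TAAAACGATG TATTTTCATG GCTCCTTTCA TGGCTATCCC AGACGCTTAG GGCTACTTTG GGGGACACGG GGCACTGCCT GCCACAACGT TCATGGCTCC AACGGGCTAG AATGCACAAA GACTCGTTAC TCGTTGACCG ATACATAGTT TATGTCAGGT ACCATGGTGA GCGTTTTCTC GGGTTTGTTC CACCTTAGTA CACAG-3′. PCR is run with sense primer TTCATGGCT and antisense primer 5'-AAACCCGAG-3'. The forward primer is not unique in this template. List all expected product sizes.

172 bp, 160 bp, 97 bp

The forward primer TTCATGGCT matches the top strand at positions 25–33, 37–45, 100–108.
The reverse primer's reverse complement is CTCGGGTTT, matching at positions 188–196.
Each forward site pairs with the reverse site to give a product ending at position 196: sizes 172, 160, 97 bp.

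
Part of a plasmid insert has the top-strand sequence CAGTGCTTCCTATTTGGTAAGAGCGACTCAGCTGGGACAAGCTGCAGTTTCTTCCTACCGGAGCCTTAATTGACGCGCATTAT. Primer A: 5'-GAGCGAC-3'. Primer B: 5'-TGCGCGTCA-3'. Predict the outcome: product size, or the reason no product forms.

Primer A (GAGCGAC) matches the top strand at positions 21–27; it acts as a forward primer.
Primer B's reverse complement is TGACGCGCA, matching the top strand at positions 71–79; it acts as a reverse primer.
The 3' ends face each other across positions 21–79, giving a 59 bp product.

Yes — a 59 bp product.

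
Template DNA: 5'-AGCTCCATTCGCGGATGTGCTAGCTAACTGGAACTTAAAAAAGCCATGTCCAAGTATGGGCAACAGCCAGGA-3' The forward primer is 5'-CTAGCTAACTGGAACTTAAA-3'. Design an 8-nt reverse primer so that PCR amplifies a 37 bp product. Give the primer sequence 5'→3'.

The forward primer binds at positions 20–39, so a 37 bp product ends at position 20 + 37 − 1 = 56.
The reverse primer anneals to the top strand over positions 49–56, i.e. to TCCAAGTA.
Its sequence written 5'→3' is the reverse complement: TACTTGGA.

5'-TACTTGGA-3'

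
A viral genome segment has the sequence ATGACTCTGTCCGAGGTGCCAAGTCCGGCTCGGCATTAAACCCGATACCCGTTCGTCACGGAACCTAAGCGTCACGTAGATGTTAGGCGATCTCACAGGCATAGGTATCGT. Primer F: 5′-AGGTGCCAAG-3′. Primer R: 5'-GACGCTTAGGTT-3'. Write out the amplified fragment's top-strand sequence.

5'-AGGTGCCAAGTCCGGCTCGGCATTAAACCCGATACCCGTTCGTCACGGAACCTAAGCGTC-3'

Forward primer AGGTGCCAAG is found on the top strand at positions 14–23.
Taking the reverse complement of GACGCTTAGGTT gives AACCTAAGCGTC, found at positions 62–73 on the template; the primer anneals here to the top strand with its 3' end pointing upstream.
The product is the template from position 14 through 73 (60 bp).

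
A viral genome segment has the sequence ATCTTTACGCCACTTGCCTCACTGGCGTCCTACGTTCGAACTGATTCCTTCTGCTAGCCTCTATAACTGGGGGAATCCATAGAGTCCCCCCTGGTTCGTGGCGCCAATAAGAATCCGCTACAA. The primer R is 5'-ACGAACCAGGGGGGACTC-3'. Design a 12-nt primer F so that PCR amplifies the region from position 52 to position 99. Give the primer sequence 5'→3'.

5'-TGCTAGCCTCTA-3'

The reverse primer's reverse complement GAGTCCCCCCTGGTTCGT matches the template at positions 82–99; the product starts at position 52.
The forward primer is identical to the top strand over positions 52–63: TGCTAGCCTCTA.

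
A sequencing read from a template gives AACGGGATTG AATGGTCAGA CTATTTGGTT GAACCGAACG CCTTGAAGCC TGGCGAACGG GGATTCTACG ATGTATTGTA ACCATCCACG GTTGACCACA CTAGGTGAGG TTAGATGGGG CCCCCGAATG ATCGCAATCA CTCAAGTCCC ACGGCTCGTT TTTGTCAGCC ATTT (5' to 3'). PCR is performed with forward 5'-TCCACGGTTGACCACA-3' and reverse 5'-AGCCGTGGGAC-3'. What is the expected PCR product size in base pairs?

The forward primer matches the template at positions 85–100.
Taking the reverse complement of AGCCGTGGGAC gives GTCCCACGGCT, found at positions 146–156 on the template; the primer anneals here to the top strand with its 3' end pointing upstream.
The product runs from position 85 to position 156, so its length is 156 − 85 + 1 = 72 bp.

72 bp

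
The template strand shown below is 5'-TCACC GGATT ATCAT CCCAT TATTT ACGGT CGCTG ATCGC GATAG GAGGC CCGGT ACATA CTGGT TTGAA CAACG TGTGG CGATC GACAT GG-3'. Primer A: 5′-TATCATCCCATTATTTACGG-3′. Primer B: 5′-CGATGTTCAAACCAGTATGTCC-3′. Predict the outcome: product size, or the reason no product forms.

No product — primer B has no binding site in the template.

Primer B (CGATGTTCAAACCAGTATGTCC) does not match the top strand, and its reverse complement GGACATACTGGTTTGAACATCG does not match either.
With no annealing site for primer B, no amplification occurs.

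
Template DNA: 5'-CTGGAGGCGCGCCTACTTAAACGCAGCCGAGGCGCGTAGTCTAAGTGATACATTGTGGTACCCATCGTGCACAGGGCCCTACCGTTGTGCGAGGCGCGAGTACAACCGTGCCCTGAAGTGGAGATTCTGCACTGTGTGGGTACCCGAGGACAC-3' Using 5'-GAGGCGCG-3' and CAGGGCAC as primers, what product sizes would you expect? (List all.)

The forward primer GAGGCGCG matches the top strand at positions 4–11, 29–36, 91–98.
The reverse primer's reverse complement is GTGCCCTG, matching at positions 108–115.
Each forward site pairs with the reverse site to give a product ending at position 115: sizes 112, 87, 25 bp.

112 bp, 87 bp, 25 bp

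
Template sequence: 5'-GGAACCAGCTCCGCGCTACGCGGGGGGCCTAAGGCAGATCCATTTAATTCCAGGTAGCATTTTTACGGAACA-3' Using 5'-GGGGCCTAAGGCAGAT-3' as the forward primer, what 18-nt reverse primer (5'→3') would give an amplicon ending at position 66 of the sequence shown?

5'-GTAAAAATGCTACCTGGA-3'

The forward primer binds at positions 24–39; the product's 3' end on the top strand is position 66.
The reverse primer anneals to the top strand over positions 49–66, i.e. to TCCAGGTAGCATTTTTAC.
Its sequence written 5'→3' is the reverse complement: GTAAAAATGCTACCTGGA.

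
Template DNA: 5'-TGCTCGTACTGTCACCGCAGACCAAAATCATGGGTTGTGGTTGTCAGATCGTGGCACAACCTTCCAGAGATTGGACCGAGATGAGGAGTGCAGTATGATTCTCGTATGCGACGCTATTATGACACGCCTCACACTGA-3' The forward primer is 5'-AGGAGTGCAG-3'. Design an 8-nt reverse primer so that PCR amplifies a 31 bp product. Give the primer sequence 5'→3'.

The forward primer binds at positions 84–93, so a 31 bp product ends at position 84 + 31 − 1 = 114.
The reverse primer anneals to the top strand over positions 107–114, i.e. to TGCGACGC.
Its sequence written 5'→3' is the reverse complement: GCGTCGCA.

5'-GCGTCGCA-3'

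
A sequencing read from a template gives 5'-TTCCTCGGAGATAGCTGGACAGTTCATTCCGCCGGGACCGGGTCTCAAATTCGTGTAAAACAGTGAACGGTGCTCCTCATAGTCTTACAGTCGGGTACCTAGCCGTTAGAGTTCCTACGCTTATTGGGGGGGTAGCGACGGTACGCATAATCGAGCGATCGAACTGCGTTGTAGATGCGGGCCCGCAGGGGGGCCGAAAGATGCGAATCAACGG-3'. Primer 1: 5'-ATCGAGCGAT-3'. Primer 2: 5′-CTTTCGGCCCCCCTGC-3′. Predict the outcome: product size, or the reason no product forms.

Primer 1 (ATCGAGCGAT) matches the top strand at positions 150–159; it acts as a forward primer.
Primer 2's reverse complement is GCAGGGGGGCCGAAAG, matching the top strand at positions 185–200; it acts as a reverse primer.
The 3' ends face each other across positions 150–200, giving a 51 bp product.

Yes — a 51 bp product.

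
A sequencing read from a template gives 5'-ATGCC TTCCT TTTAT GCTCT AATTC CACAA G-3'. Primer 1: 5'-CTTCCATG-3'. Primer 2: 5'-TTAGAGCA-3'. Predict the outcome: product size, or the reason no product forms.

No product — primer 1 has no binding site in the template.

Primer 1 (CTTCCATG) does not match the top strand, and its reverse complement CATGGAAG does not match either.
With no annealing site for primer 1, no amplification occurs.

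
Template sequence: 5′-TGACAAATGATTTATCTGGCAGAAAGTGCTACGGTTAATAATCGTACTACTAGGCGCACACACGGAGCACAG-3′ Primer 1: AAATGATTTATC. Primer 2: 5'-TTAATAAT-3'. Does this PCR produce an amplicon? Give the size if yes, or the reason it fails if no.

No product — both primers anneal to the same strand and extend in the same direction.

Primer 1 (AAATGATTTATC) matches the top strand at positions 5–16 (3' end points downstream).
Primer 2 (TTAATAAT) also matches the top strand directly, at positions 35–42 — its reverse complement ATTATTAA is not present.
Both primers anneal to the bottom strand with 3' ends pointing the same way, so neither can prime synthesis back toward the other.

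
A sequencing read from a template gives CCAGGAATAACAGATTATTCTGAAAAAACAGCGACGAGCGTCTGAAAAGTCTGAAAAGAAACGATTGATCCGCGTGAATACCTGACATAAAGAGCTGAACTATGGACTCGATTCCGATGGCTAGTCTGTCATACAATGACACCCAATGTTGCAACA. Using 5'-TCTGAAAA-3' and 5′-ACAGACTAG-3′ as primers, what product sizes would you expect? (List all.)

The forward primer TCTGAAAA matches the top strand at positions 19–26, 41–48, 50–57.
The reverse primer's reverse complement is CTAGTCTGT, matching at positions 121–129.
Each forward site pairs with the reverse site to give a product ending at position 129: sizes 111, 89, 80 bp.

111 bp, 89 bp, 80 bp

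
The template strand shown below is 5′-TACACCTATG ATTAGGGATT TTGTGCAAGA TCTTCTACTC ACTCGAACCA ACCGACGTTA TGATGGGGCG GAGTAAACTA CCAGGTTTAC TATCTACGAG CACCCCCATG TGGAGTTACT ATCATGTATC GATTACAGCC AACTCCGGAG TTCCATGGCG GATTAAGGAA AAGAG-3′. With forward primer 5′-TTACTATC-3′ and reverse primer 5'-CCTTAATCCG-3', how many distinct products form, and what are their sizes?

Two products: 82 bp, 53 bp

The forward primer TTACTATC matches the top strand at positions 87–94, 116–123.
The reverse primer's reverse complement is CGGATTAAGG, matching at positions 159–168.
Each forward site pairs with the reverse site to give a product ending at position 168: sizes 82, 53 bp.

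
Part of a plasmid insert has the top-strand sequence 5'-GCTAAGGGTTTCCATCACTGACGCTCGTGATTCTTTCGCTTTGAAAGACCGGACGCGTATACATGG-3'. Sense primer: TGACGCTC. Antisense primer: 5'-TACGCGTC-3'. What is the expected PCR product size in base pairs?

Forward primer TGACGCTC is found on the top strand at positions 19–26.
The reverse primer's reverse complement is GACGCGTA, which matches the template at positions 52–59.
Product length = (reverse-primer end) − (forward-primer start) + 1 = 59 − 19 + 1 = 41 bp.

41 bp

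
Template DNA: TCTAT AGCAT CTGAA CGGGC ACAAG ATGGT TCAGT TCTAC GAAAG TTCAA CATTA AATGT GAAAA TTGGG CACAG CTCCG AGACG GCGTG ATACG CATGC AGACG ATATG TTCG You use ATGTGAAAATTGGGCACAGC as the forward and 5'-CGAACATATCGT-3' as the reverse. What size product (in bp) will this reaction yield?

Scanning the template, ATGTGAAAATTGGGCACAGC occurs at positions 57–76; this primer anneals to the bottom strand there with its 3' end pointing downstream.
The reverse primer's reverse complement is ACGATATGTTCG, which matches the template at positions 103–114.
Product length = (reverse-primer end) − (forward-primer start) + 1 = 114 − 57 + 1 = 58 bp.

58 bp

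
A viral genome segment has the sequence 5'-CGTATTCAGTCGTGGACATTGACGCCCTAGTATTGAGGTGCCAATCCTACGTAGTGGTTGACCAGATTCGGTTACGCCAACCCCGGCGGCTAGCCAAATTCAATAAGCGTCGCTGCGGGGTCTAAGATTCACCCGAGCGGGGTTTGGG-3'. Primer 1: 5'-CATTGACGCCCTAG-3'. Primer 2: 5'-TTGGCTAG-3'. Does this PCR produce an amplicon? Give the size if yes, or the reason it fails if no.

Yes — an 81 bp product.

Primer 1 (CATTGACGCCCTAG) matches the top strand at positions 17–30; it acts as a forward primer.
Primer 2's reverse complement is CTAGCCAA, matching the top strand at positions 90–97; it acts as a reverse primer.
The 3' ends face each other across positions 17–97, giving an 81 bp product.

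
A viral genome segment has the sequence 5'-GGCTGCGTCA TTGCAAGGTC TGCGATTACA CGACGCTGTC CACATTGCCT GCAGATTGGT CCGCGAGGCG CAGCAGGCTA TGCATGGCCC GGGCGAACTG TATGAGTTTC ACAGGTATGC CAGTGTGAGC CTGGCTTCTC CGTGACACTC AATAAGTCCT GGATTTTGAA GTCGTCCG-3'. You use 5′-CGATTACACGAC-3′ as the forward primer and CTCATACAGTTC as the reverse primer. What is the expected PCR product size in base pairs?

84 bp

The forward primer matches the template at positions 23–34.
The reverse primer's reverse complement is GAACTGTATGAG, which matches the template at positions 95–106.
Amplicon spans positions 23–106: 84 bp.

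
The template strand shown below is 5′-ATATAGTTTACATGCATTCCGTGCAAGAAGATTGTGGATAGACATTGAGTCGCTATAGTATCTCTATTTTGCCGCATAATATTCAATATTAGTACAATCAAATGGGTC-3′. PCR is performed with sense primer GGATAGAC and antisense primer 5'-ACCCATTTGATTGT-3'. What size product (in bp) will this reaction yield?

72 bp

Scanning the template, GGATAGAC occurs at positions 36–43; this primer anneals to the bottom strand there with its 3' end pointing downstream.
The reverse primer's reverse complement is ACAATCAAATGGGT, which matches the template at positions 94–107.
Amplicon spans positions 36–107: 72 bp.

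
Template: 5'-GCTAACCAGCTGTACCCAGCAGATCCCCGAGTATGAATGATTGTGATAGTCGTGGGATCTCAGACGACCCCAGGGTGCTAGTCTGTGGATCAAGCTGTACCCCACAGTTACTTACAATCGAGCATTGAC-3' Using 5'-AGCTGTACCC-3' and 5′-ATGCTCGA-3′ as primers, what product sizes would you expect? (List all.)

118 bp, 33 bp

The forward primer AGCTGTACCC matches the top strand at positions 8–17, 93–102.
The reverse primer's reverse complement is TCGAGCAT, matching at positions 118–125.
Each forward site pairs with the reverse site to give a product ending at position 125: sizes 118, 33 bp.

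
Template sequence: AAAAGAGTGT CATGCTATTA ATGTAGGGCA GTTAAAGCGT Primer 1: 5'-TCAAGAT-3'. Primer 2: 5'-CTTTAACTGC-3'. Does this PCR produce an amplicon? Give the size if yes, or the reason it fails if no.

No product — primer 1 has no binding site in the template.

Primer 1 (TCAAGAT) does not match the top strand, and its reverse complement ATCTTGA does not match either.
With no annealing site for primer 1, no amplification occurs.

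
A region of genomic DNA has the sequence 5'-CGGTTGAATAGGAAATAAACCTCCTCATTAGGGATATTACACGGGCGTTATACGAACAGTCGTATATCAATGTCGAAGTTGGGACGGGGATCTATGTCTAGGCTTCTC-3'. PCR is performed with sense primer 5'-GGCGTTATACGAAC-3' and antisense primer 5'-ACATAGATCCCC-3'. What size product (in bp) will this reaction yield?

54 bp

The forward primer matches the template at positions 44–57.
The reverse primer's reverse complement is GGGGATCTATGT, which matches the template at positions 86–97.
Amplicon spans positions 44–97: 54 bp.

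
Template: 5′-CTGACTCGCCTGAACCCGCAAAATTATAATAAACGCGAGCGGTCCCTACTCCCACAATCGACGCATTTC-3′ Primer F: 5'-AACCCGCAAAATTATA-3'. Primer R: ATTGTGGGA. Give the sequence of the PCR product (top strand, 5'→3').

The forward primer matches the template at positions 13–28.
The reverse primer's reverse complement is TCCCACAAT, which matches the template at positions 50–58.
The product is the template from position 13 through 58 (46 bp).

5'-AACCCGCAAAATTATAATAAACGCGAGCGGTCCCTACTCCCACAAT-3'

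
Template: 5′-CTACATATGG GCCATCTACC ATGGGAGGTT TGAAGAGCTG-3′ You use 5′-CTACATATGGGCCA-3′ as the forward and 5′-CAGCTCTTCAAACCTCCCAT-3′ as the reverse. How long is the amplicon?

Forward primer CTACATATGGGCCA is found on the top strand at positions 1–14.
Taking the reverse complement of CAGCTCTTCAAACCTCCCAT gives ATGGGAGGTTTGAAGAGCTG, found at positions 21–40 on the template; the primer anneals here to the top strand with its 3' end pointing upstream.
Product length = (reverse-primer end) − (forward-primer start) + 1 = 40 − 1 + 1 = 40 bp.

40 bp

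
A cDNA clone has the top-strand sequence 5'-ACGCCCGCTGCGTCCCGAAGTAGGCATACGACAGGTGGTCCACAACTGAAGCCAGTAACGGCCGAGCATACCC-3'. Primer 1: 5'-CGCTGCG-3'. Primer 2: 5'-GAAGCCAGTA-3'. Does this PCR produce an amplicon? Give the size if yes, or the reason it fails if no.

Primer 1 (CGCTGCG) matches the top strand at positions 6–12 (3' end points downstream).
Primer 2 (GAAGCCAGTA) also matches the top strand directly, at positions 48–57 — its reverse complement TACTGGCTTC is not present.
Both primers anneal to the bottom strand with 3' ends pointing the same way, so neither can prime synthesis back toward the other.

No product — both primers anneal to the same strand and extend in the same direction.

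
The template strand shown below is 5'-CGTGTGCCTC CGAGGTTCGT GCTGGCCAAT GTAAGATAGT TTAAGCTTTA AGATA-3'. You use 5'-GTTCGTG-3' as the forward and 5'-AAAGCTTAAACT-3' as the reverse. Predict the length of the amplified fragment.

Forward primer GTTCGTG is found on the top strand at positions 15–21.
The reverse primer's reverse complement is AGTTTAAGCTTT, which matches the template at positions 38–49.
Product length = (reverse-primer end) − (forward-primer start) + 1 = 49 − 15 + 1 = 35 bp.

35 bp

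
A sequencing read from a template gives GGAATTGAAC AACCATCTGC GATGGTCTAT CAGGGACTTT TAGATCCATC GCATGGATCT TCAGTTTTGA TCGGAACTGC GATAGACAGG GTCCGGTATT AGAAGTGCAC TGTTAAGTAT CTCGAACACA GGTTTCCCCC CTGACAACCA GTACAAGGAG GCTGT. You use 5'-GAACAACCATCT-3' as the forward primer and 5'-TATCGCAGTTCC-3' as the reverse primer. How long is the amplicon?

78 bp

Forward primer GAACAACCATCT is found on the top strand at positions 7–18.
The reverse primer's reverse complement is GGAACTGCGATA, which matches the template at positions 73–84.
Amplicon spans positions 7–84: 78 bp.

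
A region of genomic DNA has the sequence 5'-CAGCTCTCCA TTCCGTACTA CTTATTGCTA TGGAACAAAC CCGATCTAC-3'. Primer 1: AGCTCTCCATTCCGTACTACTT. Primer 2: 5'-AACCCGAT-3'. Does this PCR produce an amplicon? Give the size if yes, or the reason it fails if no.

Primer 1 (AGCTCTCCATTCCGTACTACTT) matches the top strand at positions 2–23 (3' end points downstream).
Primer 2 (AACCCGAT) also matches the top strand directly, at positions 38–45 — its reverse complement ATCGGGTT is not present.
Both primers anneal to the bottom strand with 3' ends pointing the same way, so neither can prime synthesis back toward the other.

No product — both primers anneal to the same strand and extend in the same direction.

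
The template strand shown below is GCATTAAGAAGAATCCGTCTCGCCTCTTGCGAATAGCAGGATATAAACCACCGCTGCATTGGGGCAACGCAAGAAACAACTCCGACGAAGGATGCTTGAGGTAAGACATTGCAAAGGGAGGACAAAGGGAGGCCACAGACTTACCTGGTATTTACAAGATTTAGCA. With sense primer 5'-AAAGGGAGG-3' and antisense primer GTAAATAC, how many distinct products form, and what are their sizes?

Two products: 43 bp, 32 bp

The forward primer AAAGGGAGG matches the top strand at positions 113–121, 124–132.
The reverse primer's reverse complement is GTATTTAC, matching at positions 148–155.
Each forward site pairs with the reverse site to give a product ending at position 155: sizes 43, 32 bp.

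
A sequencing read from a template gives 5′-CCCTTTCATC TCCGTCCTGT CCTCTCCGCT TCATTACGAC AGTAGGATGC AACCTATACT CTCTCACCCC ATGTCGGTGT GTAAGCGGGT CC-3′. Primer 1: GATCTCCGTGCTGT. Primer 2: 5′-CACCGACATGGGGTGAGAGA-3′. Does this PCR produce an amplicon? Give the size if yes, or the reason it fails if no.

Primer 1 (GATCTCCGTGCTGT) does not match the top strand, and its reverse complement ACAGCACGGAGATC does not match either.
With no annealing site for primer 1, no amplification occurs.

No product — primer 1 has no binding site in the template.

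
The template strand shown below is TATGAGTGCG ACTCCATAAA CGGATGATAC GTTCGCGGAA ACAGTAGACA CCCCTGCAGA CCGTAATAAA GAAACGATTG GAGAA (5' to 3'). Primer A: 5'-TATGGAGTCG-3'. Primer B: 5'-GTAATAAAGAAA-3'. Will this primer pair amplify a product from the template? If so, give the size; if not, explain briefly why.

No product — the primers' 3' ends point away from each other.

Primer A (TATGGAGTCG) has reverse complement CGACTCCATA, which matches the top strand at positions 9–18; primer A anneals to the top strand there with its 3' end pointing upstream toward position 9.
Primer B (GTAATAAAGAAA) matches the top strand directly at positions 63–74; it anneals to the bottom strand with its 3' end pointing downstream toward position 74.
The 3' ends diverge (primer A extends toward position 1, primer B toward position 85), so the primers never converge on a shared product.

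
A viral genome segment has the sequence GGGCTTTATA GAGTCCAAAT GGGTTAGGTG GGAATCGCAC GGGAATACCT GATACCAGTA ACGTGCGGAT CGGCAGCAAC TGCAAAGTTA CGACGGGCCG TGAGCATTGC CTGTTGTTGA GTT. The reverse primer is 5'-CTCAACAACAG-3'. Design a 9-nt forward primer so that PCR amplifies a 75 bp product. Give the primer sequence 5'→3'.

5'-ACCTGATAC-3'

The reverse primer's reverse complement CTGTTGTTGAG matches the template at positions 111–121, so the product ends at position 121.
A 75 bp product then starts at position 121 − 75 + 1 = 47.
The forward primer is identical to the top strand there: ACCTGATAC.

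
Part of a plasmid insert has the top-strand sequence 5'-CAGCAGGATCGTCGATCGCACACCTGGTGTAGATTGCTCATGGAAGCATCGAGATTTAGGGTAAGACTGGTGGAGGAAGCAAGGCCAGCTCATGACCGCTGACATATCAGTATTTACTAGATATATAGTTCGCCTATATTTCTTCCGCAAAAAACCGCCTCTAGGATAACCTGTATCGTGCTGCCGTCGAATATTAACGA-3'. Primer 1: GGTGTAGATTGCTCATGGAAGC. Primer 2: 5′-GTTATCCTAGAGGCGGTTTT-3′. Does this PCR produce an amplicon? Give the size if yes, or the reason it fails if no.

Primer 1 (GGTGTAGATTGCTCATGGAAGC) matches the top strand at positions 26–47; it acts as a forward primer.
Primer 2's reverse complement is AAAACCGCCTCTAGGATAAC, matching the top strand at positions 151–170; it acts as a reverse primer.
The 3' ends face each other across positions 26–170, giving a 145 bp product.

Yes — a 145 bp product.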